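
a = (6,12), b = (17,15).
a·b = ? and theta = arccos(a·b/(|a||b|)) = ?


a·b = 6*17 + 12*15 = 102 + 180 = 282
|a| = sqrt(36+144) = 13.4164
|b| = sqrt(289+225) = 22.6716
cos(theta) = 282/(sqrt(180)*sqrt(514)) = 282/sqrt(92520) = 0.927110
theta = arccos(282/sqrt(92520)) = 22.0113 degrees

a·b = 282, theta = 22.0113 deg


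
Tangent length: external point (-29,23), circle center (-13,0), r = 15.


d = sqrt((-29+ 13)^2 + (23-0)^2) = sqrt(256+529) = 28.0179
L = sqrt(785.0000 - 225) = sqrt(560.0000) = 23.6643

23.6643


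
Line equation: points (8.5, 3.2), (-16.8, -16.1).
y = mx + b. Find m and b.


m = (-19.3)/(-25.3) = 0.7628
b = y1 - m*x1 = 3.2 - (-19.3*8.5)/(-25.3) = 3.2 - 6.4842 = -3.2842

y = 0.7628x - 3.2842


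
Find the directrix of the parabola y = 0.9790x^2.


a = 0.9790
1/(4a) = 0.2554
directrix: y = -0.2554 = -0.2554

y = -0.2554


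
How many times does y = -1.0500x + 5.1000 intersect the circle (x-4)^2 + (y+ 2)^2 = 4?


Substitute y = -1.0500x + 5.1000: (x-4)^2 + (-1.0500x+5.1000+ 2)^2 = 4
Expand to Ax^2 + Bx + C = 0, where b-k = 7.1
A = 1+m^2 = 2.1025
B = 2(m(b-k) - h) = 2(-1.0500*7.1 - 4) = -22.91
C = h^2 + (b-k)^2 - r^2 = 16 + 50.41 - 4 = 62.41
disc = B^2-4AC = 524.8681 - 524.8681 = 0
disc = 0

1 intersection point (tangent)


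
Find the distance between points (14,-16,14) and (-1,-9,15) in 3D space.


dx=-15, dy=7, dz=1
d = sqrt(225+49+1) = sqrt(275) = 16.5831

16.5831


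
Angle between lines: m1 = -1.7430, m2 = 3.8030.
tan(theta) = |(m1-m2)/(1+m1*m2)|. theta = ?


m1-m2 = -5.546
1+m1*m2 = -5.628629
tan(theta) = |-5.546/(-5.628629)| = 0.985320
theta = arctan(|-5.546/(-5.628629)|) = 44.5763 degrees (acute angle)

44.5763 degrees


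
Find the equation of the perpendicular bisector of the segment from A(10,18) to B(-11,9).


Midpoint = (-0.5, 13.5)
Slope of AB = dy/dx = -9/(-21) = 0.4286
Perp slope = -dx/dy = -21/9 = -2.3333
b = My - (perp slope)*Mx = 13.5 + (-21*(-0.5))/(-9) = 13.5 - 1.1667 = 12.3333

y = -2.3333x + 12.3333


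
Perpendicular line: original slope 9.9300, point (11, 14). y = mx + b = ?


Perpendicular slope = -1/m1 = -1/9.9300 = -0.1007
b2 = y0 - m2*x0 = 14 + 11/9.9300 = 14 + 1.1078 = 15.1078

y = -0.1007x + 15.1078


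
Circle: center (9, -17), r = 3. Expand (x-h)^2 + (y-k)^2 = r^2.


(x-9)^2 + (y+ 17)^2 = 3^2
D = -2h = -18, E = -2k = 34
F = h^2+k^2-r^2 = 81+289-9 = 361

x^2 + y^2 - 18x + 34y + 361 = 0


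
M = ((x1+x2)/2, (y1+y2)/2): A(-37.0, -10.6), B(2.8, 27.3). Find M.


Mx = (-37.0 + 2.8)/2 = -34.2/2 = -17.1000
My = (-10.6 + 27.3)/2 = 16.7/2 = 8.3500

(-17.1000, 8.3500)


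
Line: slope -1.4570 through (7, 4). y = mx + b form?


y - 4 = -1.4570(x - 7)
y = -1.4570x + 4 + 1.4570*7
y = -1.4570x + 14.1990

y = -1.4570x + 14.1990


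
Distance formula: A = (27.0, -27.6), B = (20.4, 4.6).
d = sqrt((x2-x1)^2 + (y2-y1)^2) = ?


dx = 20.4 - 27.0 = -6.6
dy = 4.6 + 27.6 = 32.2
d = sqrt(43.56 + 1036.84) = sqrt(1080.4) = 32.8694

32.8694


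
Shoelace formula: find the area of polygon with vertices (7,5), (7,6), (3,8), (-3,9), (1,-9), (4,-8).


sum(xi*y_{i+1}) = 7*6 + 7*8 + 3*9 - 3*(-9) + 1*(-8) + 4*5 = 164
sum(yi*x_{i+1}) = 5*7 + 6*3 + 8*(-3) + 9*1 - 9*4 - 8*7 = -54
Area = |164 + 54|/2 = 218/2 = 109.0000

109.0000 sq units


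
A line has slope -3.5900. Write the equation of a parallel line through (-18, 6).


Parallel lines have equal slopes.
m2 = -3.5900
b2 = 6 + 3.5900*(-18) = -58.6200

y = -3.5900x - 58.6200


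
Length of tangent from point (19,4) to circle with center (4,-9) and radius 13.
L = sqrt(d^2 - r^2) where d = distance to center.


d = sqrt((19-4)^2 + (4+ 9)^2) = sqrt(225+169) = 19.8494
L = sqrt(394.0000 - 169) = sqrt(225.0000) = 15.0000

15.0000


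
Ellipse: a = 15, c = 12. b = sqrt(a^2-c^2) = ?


b^2 = 15^2 - (12)^2 = 225 - 144 = 81
b = sqrt(81) = 9

b = 9


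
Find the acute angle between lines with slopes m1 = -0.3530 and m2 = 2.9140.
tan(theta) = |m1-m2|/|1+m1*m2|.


m1-m2 = -3.267
1+m1*m2 = -0.028642
tan(theta) = |-3.267/(-0.028642)| = 114.063264
theta = arctan(|-3.267/(-0.028642)|) = 89.4977 degrees (acute angle)

89.4977 degrees


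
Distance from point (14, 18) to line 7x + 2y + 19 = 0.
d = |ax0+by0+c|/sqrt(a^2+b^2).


|7*14 + 2*18 + 19| = |153| = 153
sqrt(49 + 4) = sqrt(53) = 7.2801
d = 153/sqrt(53) = 21.0162

21.0162


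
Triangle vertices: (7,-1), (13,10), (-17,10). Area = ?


7*(10-10) = 0
13*(10+ 1) = 143
-17*(-1-10) = 187
sum = 330
Area = |330|/2 = 165.0000

165.0000 sq units


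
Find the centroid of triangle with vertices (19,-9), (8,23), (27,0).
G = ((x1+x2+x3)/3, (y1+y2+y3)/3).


Gx = (19+8+27)/3 = 54/3 = 18.0000
Gy = (-9+23+0)/3 = 14/3 = 4.6667

G = (18.0000, 4.6667)


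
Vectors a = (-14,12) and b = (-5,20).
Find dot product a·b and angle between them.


a·b = -14*(-5) + 12*20 = 70 + 240 = 310
|a| = sqrt(196+144) = 18.4391
|b| = sqrt(25+400) = 20.6155
cos(theta) = 310/(sqrt(340)*sqrt(425)) = 310/sqrt(144500) = 0.815507
theta = arccos(310/sqrt(144500)) = 35.3625 degrees

a·b = 310, theta = 35.3625 deg


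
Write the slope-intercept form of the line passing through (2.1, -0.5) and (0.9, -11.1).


m = (-10.6)/(-1.2) = 8.8333
b = y1 - m*x1 = -0.5 - (-10.6*2.1)/(-1.2) = -0.5 - 18.5500 = -19.0500

y = 8.8333x - 19.0500


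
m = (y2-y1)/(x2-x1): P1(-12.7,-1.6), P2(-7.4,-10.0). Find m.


dy = -10.0 + 1.6 = -8.4
dx = -7.4 + 12.7 = 5.3
m = -8.4/5.3 = -1.5849

m = -1.5849


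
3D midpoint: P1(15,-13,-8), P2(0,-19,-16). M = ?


Mx = (15+0)/2 = 7.5000
My = (-13- 19)/2 = -16.0000
Mz = (-8- 16)/2 = -12.0000

M = (7.5000, -16.0000, -12.0000)


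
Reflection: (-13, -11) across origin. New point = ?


Reflection rule for origin: (-x, -y)
(-13, -11) -> (13, 11)

(13, 11)


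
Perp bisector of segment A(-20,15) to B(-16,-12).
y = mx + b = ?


Midpoint = (-18, 1.5)
Slope of AB = dy/dx = -27/4 = -6.7500
Perp slope = -dx/dy = 4/27 = 0.1481
b = My - (perp slope)*Mx = 1.5 + (4*(-18))/(-27) = 1.5 + 2.6667 = 4.1667

y = 0.1481x + 4.1667


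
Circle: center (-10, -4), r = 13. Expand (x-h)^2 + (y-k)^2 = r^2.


(x+ 10)^2 + (y+ 4)^2 = 13^2
D = -2h = 20, E = -2k = 8
F = h^2+k^2-r^2 = 100+16-169 = -53

x^2 + y^2 + 20x + 8y - 53 = 0


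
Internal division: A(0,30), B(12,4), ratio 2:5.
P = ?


Px = (2*12 + 5*0)/7 = 24/7 = 3.4286
Py = (2*4 + 5*30)/7 = 158/7 = 22.5714

P = (3.4286, 22.5714)


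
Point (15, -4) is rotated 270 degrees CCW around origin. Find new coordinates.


cos(270) = 0, sin(270) = -1
x' = 15*0 + 4*(-1) = -4
y' = 15*(-1) - 4*0 = -15

(-4, -15)


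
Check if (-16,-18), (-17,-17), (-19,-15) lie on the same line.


-16*(-17+ 15) - 17*(-15+ 18) - 19*(-18+ 17)
= 32 - 51 + 19 = 0

Yes, collinear (determinant = 0)


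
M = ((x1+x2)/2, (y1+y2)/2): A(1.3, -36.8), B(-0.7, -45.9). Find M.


Mx = (1.3 - 0.7)/2 = 0.6/2 = 0.3000
My = (-36.8 - 45.9)/2 = -82.7/2 = -41.3500

(0.3000, -41.3500)


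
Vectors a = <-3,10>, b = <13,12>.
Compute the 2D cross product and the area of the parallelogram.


cross = -3*12 - 10*13 = -36 - 130 = -166
Parallelogram area = |-166| = 166

cross = -166, parallelogram area = 166


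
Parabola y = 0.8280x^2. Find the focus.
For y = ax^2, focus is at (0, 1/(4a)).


a = 0.8280
4a = 3.3120
focus = (0, 1/3.3120) = (0, 0.3019)

Focus = (0, 0.3019)


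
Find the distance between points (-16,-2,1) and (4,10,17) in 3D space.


dx=20, dy=12, dz=16
d = sqrt(400+144+256) = sqrt(800) = 28.2843

28.2843


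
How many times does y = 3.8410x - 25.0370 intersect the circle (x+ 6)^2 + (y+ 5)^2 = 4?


Substitute y = 3.8410x - 25.0370: (x+ 6)^2 + (3.8410x- 25.0370+ 5)^2 = 4
Expand to Ax^2 + Bx + C = 0, where b-k = -20.037
A = 1+m^2 = 15.753281
B = 2(m(b-k) - h) = 2(3.8410*(-20.037) + 6) = -141.924234
C = h^2 + (b-k)^2 - r^2 = 36 + 401.481369 - 4 = 433.481369
disc = B^2-4AC = 20142.4882 - 27315.0153 = -7172.5271
disc < 0

0 intersection points


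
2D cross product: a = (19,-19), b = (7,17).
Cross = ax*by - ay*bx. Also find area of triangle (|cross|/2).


cross = 19*17 + 19*7 = 323 + 133 = 456
Triangle area = |456|/2 = 456/2 = 228.0000

cross = 456, triangle area = 228.0000


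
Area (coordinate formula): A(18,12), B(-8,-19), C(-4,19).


18*(-19-19) = -684
-8*(19-12) = -56
-4*(12+ 19) = -124
sum = -864
Area = |-864|/2 = 432.0000

432.0000 sq units


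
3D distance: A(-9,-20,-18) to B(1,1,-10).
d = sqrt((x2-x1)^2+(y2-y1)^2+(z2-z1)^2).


dx=10, dy=21, dz=8
d = sqrt(100+441+64) = sqrt(605) = 24.5967

24.5967


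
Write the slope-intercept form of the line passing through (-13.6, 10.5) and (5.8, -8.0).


m = (-18.5)/(19.4) = -0.9536
b = y1 - m*x1 = 10.5 - (-18.5*(-13.6))/(19.4) = 10.5 - 12.9691 = -2.4691

y = -0.9536x - 2.4691


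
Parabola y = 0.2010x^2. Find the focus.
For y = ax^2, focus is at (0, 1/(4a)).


a = 0.2010
4a = 0.8040
focus = (0, 1/0.8040) = (0, 1.2438)

Focus = (0, 1.2438)


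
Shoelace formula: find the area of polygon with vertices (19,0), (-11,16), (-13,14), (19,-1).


sum(xi*y_{i+1}) = 19*16 - 11*14 - 13*(-1) + 19*0 = 163
sum(yi*x_{i+1}) = 0*(-11) + 16*(-13) + 14*19 - 1*19 = 39
Area = |163 - 39|/2 = 124/2 = 62.0000

62.0000 sq units


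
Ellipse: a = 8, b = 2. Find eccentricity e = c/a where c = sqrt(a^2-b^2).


c = sqrt(64-4) = sqrt(60) = 7.7460
e = c/a = sqrt(60)/8 = 0.9682

e = 0.9682


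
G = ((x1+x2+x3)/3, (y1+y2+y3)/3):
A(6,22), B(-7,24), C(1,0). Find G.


Gx = (6- 7+1)/3 = 0/3 = 0
Gy = (22+24+0)/3 = 46/3 = 15.3333

G = (0, 15.3333)


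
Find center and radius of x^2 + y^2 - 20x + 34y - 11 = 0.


h = -D/2 = 20/2 = 10
k = -E/2 = -34/2 = -17
r^2 = h^2 + k^2 - F = 100 + 289 + 11 = 400
r = 20

Center (10, -17), radius = 20


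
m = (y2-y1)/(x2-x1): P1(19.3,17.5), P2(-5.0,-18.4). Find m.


dy = -18.4 - 17.5 = -35.9
dx = -5.0 - 19.3 = -24.3
m = -35.9/(-24.3) = 1.4774

m = 1.4774


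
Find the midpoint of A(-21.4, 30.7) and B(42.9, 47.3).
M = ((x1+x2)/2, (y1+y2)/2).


Mx = (-21.4 + 42.9)/2 = 21.5/2 = 10.7500
My = (30.7 + 47.3)/2 = 78.0/2 = 39.0000

(10.7500, 39.0000)


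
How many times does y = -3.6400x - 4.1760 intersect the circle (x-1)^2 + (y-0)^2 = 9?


Substitute y = -3.6400x - 4.1760: (x-1)^2 + (-3.6400x- 4.1760-0)^2 = 9
Expand to Ax^2 + Bx + C = 0, where b-k = -4.176
A = 1+m^2 = 14.2496
B = 2(m(b-k) - h) = 2(-3.6400*(-4.176) - 1) = 28.40128
C = h^2 + (b-k)^2 - r^2 = 1 + 17.438976 - 9 = 9.438976
disc = B^2-4AC = 806.6327 - 538.0065 = 268.6262
disc > 0

2 intersection points


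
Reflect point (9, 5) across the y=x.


Reflection rule for y=x: (y, x)
(9, 5) -> (5, 9)

(5, 9)


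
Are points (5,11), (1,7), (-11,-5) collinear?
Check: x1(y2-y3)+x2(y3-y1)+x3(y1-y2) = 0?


5*(7+ 5) + 1*(-5-11) - 11*(11-7)
= 60 - 16 - 44 = 0

Yes, collinear (determinant = 0)


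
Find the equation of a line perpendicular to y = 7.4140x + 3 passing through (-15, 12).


Perpendicular slope = -1/m1 = -1/7.4140 = -0.1349
b2 = y0 - m2*x0 = 12 - 15/7.4140 = 12 - 2.0232 = 9.9768

y = -0.1349x + 9.9768


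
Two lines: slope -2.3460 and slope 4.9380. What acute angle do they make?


m1-m2 = -7.284
1+m1*m2 = -10.584548
tan(theta) = |-7.284/(-10.584548)| = 0.688173
theta = arctan(|-7.284/(-10.584548)|) = 34.5347 degrees (acute angle)

34.5347 degrees


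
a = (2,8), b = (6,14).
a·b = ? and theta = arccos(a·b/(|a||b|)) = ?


a·b = 2*6 + 8*14 = 12 + 112 = 124
|a| = sqrt(4+64) = 8.2462
|b| = sqrt(36+196) = 15.2315
cos(theta) = 124/(sqrt(68)*sqrt(232)) = 124/sqrt(15776) = 0.987241
theta = arccos(124/sqrt(15776)) = 9.1623 degrees

a·b = 124, theta = 9.1623 deg


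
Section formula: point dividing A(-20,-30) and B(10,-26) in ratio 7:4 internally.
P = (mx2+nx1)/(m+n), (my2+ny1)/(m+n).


Px = (7*10 + 4*(-20))/11 = -10/11 = -0.9091
Py = (7*(-26) + 4*(-30))/11 = -302/11 = -27.4545

P = (-0.9091, -27.4545)


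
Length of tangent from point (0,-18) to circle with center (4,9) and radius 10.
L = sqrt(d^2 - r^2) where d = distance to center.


d = sqrt((0-4)^2 + (-18-9)^2) = sqrt(16+729) = 27.2947
L = sqrt(745.0000 - 100) = sqrt(645.0000) = 25.3969

25.3969


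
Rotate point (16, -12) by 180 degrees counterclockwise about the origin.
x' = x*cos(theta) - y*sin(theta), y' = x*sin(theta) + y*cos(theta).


cos(180) = -1, sin(180) = 0
x' = 16*(-1) + 12*0 = -16
y' = 16*0 - 12*(-1) = 12

(-16, 12)


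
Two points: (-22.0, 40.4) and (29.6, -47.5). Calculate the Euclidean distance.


dx = 29.6 + 22.0 = 51.6
dy = -47.5 - 40.4 = -87.9
d = sqrt(2662.56 + 7726.41) = sqrt(10388.97) = 101.9263

101.9263


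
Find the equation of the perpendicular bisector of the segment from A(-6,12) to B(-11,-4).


Midpoint = (-8.5, 4)
Slope of AB = dy/dx = -16/(-5) = 3.2000
Perp slope = -dx/dy = -5/16 = -0.3125
b = My - (perp slope)*Mx = 4 + (-5*(-8.5))/(-16) = 4 - 2.6562 = 1.3438

y = -0.3125x + 1.3438


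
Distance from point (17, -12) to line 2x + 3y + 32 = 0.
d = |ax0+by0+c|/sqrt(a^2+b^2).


|2*17 + 3*(-12) + 32| = |30| = 30
sqrt(4 + 9) = sqrt(13) = 3.6056
d = 30/sqrt(13) = 8.3205

8.3205


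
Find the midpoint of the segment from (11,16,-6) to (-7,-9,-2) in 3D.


Mx = (11- 7)/2 = 2.0000
My = (16- 9)/2 = 3.5000
Mz = (-6- 2)/2 = -4.0000

M = (2.0000, 3.5000, -4.0000)


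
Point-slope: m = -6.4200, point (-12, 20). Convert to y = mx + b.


y - 20 = -6.4200(x + 12)
y = -6.4200x + 20 + 6.4200*(-12)
y = -6.4200x - 57.0400

y = -6.4200x - 57.0400


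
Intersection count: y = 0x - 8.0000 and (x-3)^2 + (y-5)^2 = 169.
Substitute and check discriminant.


Substitute y = 0x - 8.0000: (x-3)^2 + (0x- 8.0000-5)^2 = 169
Expand to Ax^2 + Bx + C = 0, where b-k = -13
A = 1+m^2 = 1
B = 2(m(b-k) - h) = 2(0*(-13) - 3) = -6
C = h^2 + (b-k)^2 - r^2 = 9 + 169 - 169 = 9
disc = B^2-4AC = 36.0000 - 36.0000 = 0
disc = 0

1 intersection point (tangent)


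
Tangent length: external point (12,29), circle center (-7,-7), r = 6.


d = sqrt((12+ 7)^2 + (29+ 7)^2) = sqrt(361+1296) = 40.7063
L = sqrt(1657.0000 - 36) = sqrt(1621.0000) = 40.2616

40.2616


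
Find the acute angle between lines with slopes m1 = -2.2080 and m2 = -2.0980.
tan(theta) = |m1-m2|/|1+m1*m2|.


m1-m2 = -0.11
1+m1*m2 = 5.632384
tan(theta) = |-0.11/5.632384| = 0.019530
theta = arctan(|-0.11/5.632384|) = 1.1188 degrees (acute angle)

1.1188 degrees


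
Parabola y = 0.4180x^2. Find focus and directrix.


a = 0.4180
1/(4a) = 0.5981
Focus = (0, 0.5981)
Directrix: y = -0.5981

Focus = (0, 0.5981), Directrix: y = -0.5981


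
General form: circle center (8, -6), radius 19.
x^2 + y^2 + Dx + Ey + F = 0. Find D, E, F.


(x-8)^2 + (y+ 6)^2 = 19^2
D = -2h = -16, E = -2k = 12
F = h^2+k^2-r^2 = 64+36-361 = -261

D = -16, E = 12, F = -261


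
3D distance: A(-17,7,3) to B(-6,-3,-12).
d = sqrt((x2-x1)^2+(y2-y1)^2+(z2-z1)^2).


dx=11, dy=-10, dz=-15
d = sqrt(121+100+225) = sqrt(446) = 21.1187

21.1187


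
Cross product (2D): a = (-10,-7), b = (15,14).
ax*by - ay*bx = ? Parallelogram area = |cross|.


cross = -10*14 + 7*15 = -140 + 105 = -35
Parallelogram area = |-35| = 35

cross = -35, parallelogram area = 35


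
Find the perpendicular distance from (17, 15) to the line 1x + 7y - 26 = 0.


|1*17 + 7*15 - 26| = |96| = 96
sqrt(1 + 49) = sqrt(50) = 7.0711
d = 96/sqrt(50) = 13.5765

13.5765


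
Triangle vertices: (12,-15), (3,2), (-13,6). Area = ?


12*(2-6) = -48
3*(6+ 15) = 63
-13*(-15-2) = 221
sum = 236
Area = |236|/2 = 118.0000

118.0000 sq units


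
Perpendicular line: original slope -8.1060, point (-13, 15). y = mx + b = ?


Perpendicular slope = -1/m1 = -1/(-8.1060) = 0.1234
b2 = y0 - m2*x0 = 15 - 13/(-8.1060) = 15 + 1.6038 = 16.6038

y = 0.1234x + 16.6038


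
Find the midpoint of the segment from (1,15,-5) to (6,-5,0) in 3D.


Mx = (1+6)/2 = 3.5000
My = (15- 5)/2 = 5.0000
Mz = (-5+0)/2 = -2.5000

M = (3.5000, 5.0000, -2.5000)


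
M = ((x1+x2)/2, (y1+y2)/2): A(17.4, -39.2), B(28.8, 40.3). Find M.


Mx = (17.4 + 28.8)/2 = 46.2/2 = 23.1000
My = (-39.2 + 40.3)/2 = 1.1/2 = 0.5500

(23.1000, 0.5500)


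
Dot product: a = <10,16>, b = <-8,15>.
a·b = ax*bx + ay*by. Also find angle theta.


a·b = 10*(-8) + 16*15 = -80 + 240 = 160
|a| = sqrt(100+256) = 18.8680
|b| = sqrt(64+225) = 17.0000
cos(theta) = 160/(sqrt(356)*sqrt(289)) = 160/sqrt(102884) = 0.498823
theta = arccos(160/sqrt(102884)) = 60.0779 degrees

a·b = 160, theta = 60.0779 deg


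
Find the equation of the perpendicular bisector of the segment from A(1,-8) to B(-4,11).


Midpoint = (-1.5, 1.5)
Slope of AB = dy/dx = 19/(-5) = -3.8000
Perp slope = -dx/dy = 5/19 = 0.2632
b = My - (perp slope)*Mx = 1.5 + (-5*(-1.5))/19 = 1.5 + 0.3947 = 1.8947

y = 0.2632x + 1.8947


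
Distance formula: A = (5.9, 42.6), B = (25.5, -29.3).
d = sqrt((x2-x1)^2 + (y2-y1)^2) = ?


dx = 25.5 - 5.9 = 19.6
dy = -29.3 - 42.6 = -71.9
d = sqrt(384.16 + 5169.61) = sqrt(5553.77) = 74.5236

74.5236


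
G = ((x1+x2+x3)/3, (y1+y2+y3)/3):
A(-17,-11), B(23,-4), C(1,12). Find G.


Gx = (-17+23+1)/3 = 7/3 = 2.3333
Gy = (-11- 4+12)/3 = -3/3 = -1.0000

G = (2.3333, -1.0000)


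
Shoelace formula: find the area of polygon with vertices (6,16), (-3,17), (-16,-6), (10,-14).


sum(xi*y_{i+1}) = 6*17 - 3*(-6) - 16*(-14) + 10*16 = 504
sum(yi*x_{i+1}) = 16*(-3) + 17*(-16) - 6*10 - 14*6 = -464
Area = |504 + 464|/2 = 968/2 = 484.0000

484.0000 sq units


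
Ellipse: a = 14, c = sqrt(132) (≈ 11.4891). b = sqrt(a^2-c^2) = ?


b^2 = 14^2 - (sqrt(132))^2 = 196 - 132 = 64
b = sqrt(64) = 8

b = 8


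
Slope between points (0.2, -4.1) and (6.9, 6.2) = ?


dy = 6.2 + 4.1 = 10.3
dx = 6.9 - 0.2 = 6.7
m = 10.3/6.7 = 1.5373

m = 1.5373


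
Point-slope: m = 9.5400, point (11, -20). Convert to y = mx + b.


y + 20 = 9.5400(x - 11)
y = 9.5400x - 20 - 9.5400*11
y = 9.5400x - 124.9400

y = 9.5400x - 124.9400


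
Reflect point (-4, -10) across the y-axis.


Reflection rule for y-axis: (-x, y)
(-4, -10) -> (4, -10)

(4, -10)


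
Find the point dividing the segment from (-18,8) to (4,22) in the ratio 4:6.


Px = (4*4 + 6*(-18))/10 = -92/10 = -9.2000
Py = (4*22 + 6*8)/10 = 136/10 = 13.6000

P = (-9.2000, 13.6000)


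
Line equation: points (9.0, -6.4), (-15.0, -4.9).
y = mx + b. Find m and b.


m = (1.5)/(-24.0) = -0.0625
b = y1 - m*x1 = -6.4 - (1.5*9.0)/(-24.0) = -6.4 + 0.5625 = -5.8375

y = -0.0625x - 5.8375


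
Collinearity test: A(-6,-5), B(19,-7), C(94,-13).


-6*(-7+ 13) + 19*(-13+ 5) + 94*(-5+ 7)
= -36 - 152 + 188 = 0

Yes, collinear (determinant = 0)


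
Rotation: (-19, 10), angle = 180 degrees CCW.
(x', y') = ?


cos(180) = -1, sin(180) = 0
x' = -19*(-1) - 10*0 = 19
y' = -19*0 + 10*(-1) = -10

(19, -10)


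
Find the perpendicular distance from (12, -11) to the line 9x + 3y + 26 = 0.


|9*12 + 3*(-11) + 26| = |101| = 101
sqrt(81 + 9) = sqrt(90) = 9.4868
d = 101/sqrt(90) = 10.6463

10.6463


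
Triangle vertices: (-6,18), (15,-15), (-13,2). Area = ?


-6*(-15-2) = 102
15*(2-18) = -240
-13*(18+ 15) = -429
sum = -567
Area = |-567|/2 = 283.5000

283.5000 sq units


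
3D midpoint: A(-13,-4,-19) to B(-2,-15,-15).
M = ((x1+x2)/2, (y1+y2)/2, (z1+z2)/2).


Mx = (-13- 2)/2 = -7.5000
My = (-4- 15)/2 = -9.5000
Mz = (-19- 15)/2 = -17.0000

M = (-7.5000, -9.5000, -17.0000)


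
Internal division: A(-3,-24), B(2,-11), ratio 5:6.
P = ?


Px = (5*2 + 6*(-3))/11 = -8/11 = -0.7273
Py = (5*(-11) + 6*(-24))/11 = -199/11 = -18.0909

P = (-0.7273, -18.0909)


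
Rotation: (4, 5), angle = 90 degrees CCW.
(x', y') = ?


cos(90) = 0, sin(90) = 1
x' = 4*0 - 5*1 = -5
y' = 4*1 + 5*0 = 4

(-5, 4)


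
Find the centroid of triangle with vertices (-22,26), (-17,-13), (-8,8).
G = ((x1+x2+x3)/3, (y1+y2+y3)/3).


Gx = (-22- 17- 8)/3 = -47/3 = -15.6667
Gy = (26- 13+8)/3 = 21/3 = 7.0000

G = (-15.6667, 7.0000)


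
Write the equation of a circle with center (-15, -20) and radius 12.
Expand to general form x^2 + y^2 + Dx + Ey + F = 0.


(x+ 15)^2 + (y+ 20)^2 = 12^2
D = -2h = 30, E = -2k = 40
F = h^2+k^2-r^2 = 225+400-144 = 481

x^2 + y^2 + 30x + 40y + 481 = 0


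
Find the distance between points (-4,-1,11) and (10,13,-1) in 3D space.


dx=14, dy=14, dz=-12
d = sqrt(196+196+144) = sqrt(536) = 23.1517

23.1517


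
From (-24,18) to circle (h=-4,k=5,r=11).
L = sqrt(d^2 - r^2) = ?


d = sqrt((-24+ 4)^2 + (18-5)^2) = sqrt(400+169) = 23.8537
L = sqrt(569.0000 - 121) = sqrt(448.0000) = 21.1660

21.1660


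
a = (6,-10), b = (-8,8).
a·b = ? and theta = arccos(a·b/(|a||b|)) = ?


a·b = 6*(-8) - 10*8 = -48 - 80 = -128
|a| = sqrt(36+100) = 11.6619
|b| = sqrt(64+64) = 11.3137
cos(theta) = -128/(sqrt(136)*sqrt(128)) = -128/sqrt(17408) = -0.970143
theta = arccos(-128/sqrt(17408)) = 165.9638 degrees

a·b = -128, theta = 165.9638 deg


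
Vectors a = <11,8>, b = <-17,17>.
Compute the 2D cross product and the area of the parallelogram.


cross = 11*17 - 8*(-17) = 187 + 136 = 323
Parallelogram area = |323| = 323

cross = 323, parallelogram area = 323


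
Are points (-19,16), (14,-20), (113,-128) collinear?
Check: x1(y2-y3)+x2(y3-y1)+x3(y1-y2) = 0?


-19*(-20+ 128) + 14*(-128-16) + 113*(16+ 20)
= -2052 - 2016 + 4068 = 0

Yes, collinear (determinant = 0)


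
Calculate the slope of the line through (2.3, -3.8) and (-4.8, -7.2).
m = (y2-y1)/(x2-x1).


dy = -7.2 + 3.8 = -3.4
dx = -4.8 - 2.3 = -7.1
m = -3.4/(-7.1) = 0.4789

m = 0.4789


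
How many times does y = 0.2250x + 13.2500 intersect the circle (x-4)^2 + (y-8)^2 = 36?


Substitute y = 0.2250x + 13.2500: (x-4)^2 + (0.2250x+13.2500-8)^2 = 36
Expand to Ax^2 + Bx + C = 0, where b-k = 5.25
A = 1+m^2 = 1.050625
B = 2(m(b-k) - h) = 2(0.2250*5.25 - 4) = -5.6375
C = h^2 + (b-k)^2 - r^2 = 16 + 27.5625 - 36 = 7.5625
disc = B^2-4AC = 31.7814 - 31.7814 = 0
disc = 0

1 intersection point (tangent)


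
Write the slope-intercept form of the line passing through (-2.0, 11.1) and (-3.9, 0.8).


m = (-10.3)/(-1.9) = 5.4211
b = y1 - m*x1 = 11.1 - (-10.3*(-2.0))/(-1.9) = 11.1 + 10.8421 = 21.9421

y = 5.4211x + 21.9421


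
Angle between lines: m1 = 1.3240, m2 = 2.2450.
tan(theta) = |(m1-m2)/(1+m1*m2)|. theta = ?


m1-m2 = -0.921
1+m1*m2 = 3.97238
tan(theta) = |-0.921/3.97238| = 0.231851
theta = arctan(|-0.921/3.97238|) = 13.0534 degrees (acute angle)

13.0534 degrees


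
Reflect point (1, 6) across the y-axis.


Reflection rule for y-axis: (-x, y)
(1, 6) -> (-1, 6)

(-1, 6)


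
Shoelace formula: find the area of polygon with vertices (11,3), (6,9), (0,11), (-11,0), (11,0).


sum(xi*y_{i+1}) = 11*9 + 6*11 + 0*0 - 11*0 + 11*3 = 198
sum(yi*x_{i+1}) = 3*6 + 9*0 + 11*(-11) + 0*11 + 0*11 = -103
Area = |198 + 103|/2 = 301/2 = 150.5000

150.5000 sq units


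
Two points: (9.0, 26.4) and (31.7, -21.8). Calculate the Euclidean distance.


dx = 31.7 - 9.0 = 22.7
dy = -21.8 - 26.4 = -48.2
d = sqrt(515.29 + 2323.24) = sqrt(2838.53) = 53.2779

53.2779


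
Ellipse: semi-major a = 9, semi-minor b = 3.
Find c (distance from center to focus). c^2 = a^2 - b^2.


c^2 = 9^2 - 3^2 = 81 - 9 = 72
c = sqrt(72) = 8.4853

c = 8.4853


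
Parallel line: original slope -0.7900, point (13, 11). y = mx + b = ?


Parallel lines have equal slopes.
m2 = -0.7900
b2 = 11 + 0.7900*13 = 21.2700

y = -0.7900x + 21.2700


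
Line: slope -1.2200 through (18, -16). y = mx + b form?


y + 16 = -1.2200(x - 18)
y = -1.2200x - 16 + 1.2200*18
y = -1.2200x + 5.9600

y = -1.2200x + 5.9600


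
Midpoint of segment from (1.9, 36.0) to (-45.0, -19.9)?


Mx = (1.9 - 45.0)/2 = -43.1/2 = -21.5500
My = (36.0 - 19.9)/2 = 16.1/2 = 8.0500

(-21.5500, 8.0500)


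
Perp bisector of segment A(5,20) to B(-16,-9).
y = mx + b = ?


Midpoint = (-5.5, 5.5)
Slope of AB = dy/dx = -29/(-21) = 1.3810
Perp slope = -dx/dy = -21/29 = -0.7241
b = My - (perp slope)*Mx = 5.5 + (-21*(-5.5))/(-29) = 5.5 - 3.9828 = 1.5172

y = -0.7241x + 1.5172


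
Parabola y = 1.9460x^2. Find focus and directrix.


a = 1.9460
1/(4a) = 0.1285
Focus = (0, 0.1285)
Directrix: y = -0.1285

Focus = (0, 0.1285), Directrix: y = -0.1285


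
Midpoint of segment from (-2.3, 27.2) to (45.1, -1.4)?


Mx = (-2.3 + 45.1)/2 = 42.8/2 = 21.4000
My = (27.2 - 1.4)/2 = 25.8/2 = 12.9000

(21.4000, 12.9000)


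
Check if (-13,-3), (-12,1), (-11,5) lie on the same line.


-13*(1-5) - 12*(5+ 3) - 11*(-3-1)
= 52 - 96 + 44 = 0

Yes, collinear (determinant = 0)


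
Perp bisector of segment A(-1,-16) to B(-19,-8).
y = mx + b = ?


Midpoint = (-10, -12)
Slope of AB = dy/dx = 8/(-18) = -0.4444
Perp slope = -dx/dy = 18/8 = 2.2500
b = My - (perp slope)*Mx = -12 + (-18*(-10))/8 = -12 + 22.5000 = 10.5000

y = 2.2500x + 10.5000


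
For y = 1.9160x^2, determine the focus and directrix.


a = 1.9160
1/(4a) = 0.1305
Focus = (0, 0.1305)
Directrix: y = -0.1305

Focus = (0, 0.1305), Directrix: y = -0.1305


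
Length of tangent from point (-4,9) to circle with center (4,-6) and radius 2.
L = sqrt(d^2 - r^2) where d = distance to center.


d = sqrt((-4-4)^2 + (9+ 6)^2) = sqrt(64+225) = 17.0000
L = sqrt(289.0000 - 4) = sqrt(285.0000) = 16.8819

16.8819


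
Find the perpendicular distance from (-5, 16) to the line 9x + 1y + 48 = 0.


|9*(-5) + 1*16 + 48| = |19| = 19
sqrt(81 + 1) = sqrt(82) = 9.0554
d = 19/sqrt(82) = 2.0982

2.0982


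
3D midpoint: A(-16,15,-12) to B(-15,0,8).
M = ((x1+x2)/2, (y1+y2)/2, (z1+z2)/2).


Mx = (-16- 15)/2 = -15.5000
My = (15+0)/2 = 7.5000
Mz = (-12+8)/2 = -2.0000

M = (-15.5000, 7.5000, -2.0000)


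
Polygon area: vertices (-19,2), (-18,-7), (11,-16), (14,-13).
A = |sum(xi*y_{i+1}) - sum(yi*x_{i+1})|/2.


sum(xi*y_{i+1}) = -19*(-7) - 18*(-16) + 11*(-13) + 14*2 = 306
sum(yi*x_{i+1}) = 2*(-18) - 7*11 - 16*14 - 13*(-19) = -90
Area = |306 + 90|/2 = 396/2 = 198.0000

198.0000 sq units


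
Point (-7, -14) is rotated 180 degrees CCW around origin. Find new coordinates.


cos(180) = -1, sin(180) = 0
x' = -7*(-1) + 14*0 = 7
y' = -7*0 - 14*(-1) = 14

(7, 14)


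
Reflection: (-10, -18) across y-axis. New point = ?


Reflection rule for y-axis: (-x, y)
(-10, -18) -> (10, -18)

(10, -18)


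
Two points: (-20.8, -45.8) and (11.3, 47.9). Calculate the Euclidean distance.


dx = 11.3 + 20.8 = 32.1
dy = 47.9 + 45.8 = 93.7
d = sqrt(1030.41 + 8779.69) = sqrt(9810.1) = 99.0459

99.0459


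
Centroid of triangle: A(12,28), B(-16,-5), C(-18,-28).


Gx = (12- 16- 18)/3 = -22/3 = -7.3333
Gy = (28- 5- 28)/3 = -5/3 = -1.6667

G = (-7.3333, -1.6667)


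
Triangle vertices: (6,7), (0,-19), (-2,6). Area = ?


6*(-19-6) = -150
0*(6-7) = 0
-2*(7+ 19) = -52
sum = -202
Area = |-202|/2 = 101.0000

101.0000 sq units


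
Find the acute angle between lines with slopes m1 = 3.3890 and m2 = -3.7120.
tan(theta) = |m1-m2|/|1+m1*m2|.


m1-m2 = 7.101
1+m1*m2 = -11.579968
tan(theta) = |7.101/(-11.579968)| = 0.613214
theta = arctan(|7.101/(-11.579968)|) = 31.5172 degrees (acute angle)

31.5172 degrees


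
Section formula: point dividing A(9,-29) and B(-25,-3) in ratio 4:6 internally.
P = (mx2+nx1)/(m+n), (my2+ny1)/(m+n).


Px = (4*(-25) + 6*9)/10 = -46/10 = -4.6000
Py = (4*(-3) + 6*(-29))/10 = -186/10 = -18.6000

P = (-4.6000, -18.6000)


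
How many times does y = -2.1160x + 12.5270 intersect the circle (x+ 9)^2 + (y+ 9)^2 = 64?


Substitute y = -2.1160x + 12.5270: (x+ 9)^2 + (-2.1160x+12.5270+ 9)^2 = 64
Expand to Ax^2 + Bx + C = 0, where b-k = 21.527
A = 1+m^2 = 5.477456
B = 2(m(b-k) - h) = 2(-2.1160*21.527 + 9) = -73.102264
C = h^2 + (b-k)^2 - r^2 = 81 + 463.411729 - 64 = 480.411729
disc = B^2-4AC = 5343.9410 - 10525.7364 = -5181.7954
disc < 0

0 intersection points


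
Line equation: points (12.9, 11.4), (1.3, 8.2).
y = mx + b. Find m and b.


m = (-3.2)/(-11.6) = 0.2759
b = y1 - m*x1 = 11.4 - (-3.2*12.9)/(-11.6) = 11.4 - 3.5586 = 7.8414

y = 0.2759x + 7.8414


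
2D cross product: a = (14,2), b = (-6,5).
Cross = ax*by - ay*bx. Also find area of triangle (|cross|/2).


cross = 14*5 - 2*(-6) = 70 + 12 = 82
Triangle area = |82|/2 = 82/2 = 41.0000

cross = 82, triangle area = 41.0000


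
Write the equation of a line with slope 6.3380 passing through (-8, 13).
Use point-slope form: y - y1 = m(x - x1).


y - 13 = 6.3380(x + 8)
y = 6.3380x + 13 - 6.3380*(-8)
y = 6.3380x + 63.7040

y = 6.3380x + 63.7040


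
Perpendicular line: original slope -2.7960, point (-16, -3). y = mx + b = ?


Perpendicular slope = -1/m1 = -1/(-2.7960) = 0.3577
b2 = y0 - m2*x0 = -3 - 16/(-2.7960) = -3 + 5.7225 = 2.7225

y = 0.3577x + 2.7225


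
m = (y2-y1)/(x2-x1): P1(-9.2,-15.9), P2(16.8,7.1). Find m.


dy = 7.1 + 15.9 = 23.0
dx = 16.8 + 9.2 = 26.0
m = 23.0/26.0 = 0.8846

m = 0.8846


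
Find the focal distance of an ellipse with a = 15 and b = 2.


c^2 = 15^2 - 2^2 = 225 - 4 = 221
c = sqrt(221) = 14.8661

c = 14.8661


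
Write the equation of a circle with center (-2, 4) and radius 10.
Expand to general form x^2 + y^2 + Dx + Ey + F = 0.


(x+ 2)^2 + (y-4)^2 = 10^2
D = -2h = 4, E = -2k = -8
F = h^2+k^2-r^2 = 4+16-100 = -80

x^2 + y^2 + 4x - 8y - 80 = 0


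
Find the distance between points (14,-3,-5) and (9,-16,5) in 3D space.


dx=-5, dy=-13, dz=10
d = sqrt(25+169+100) = sqrt(294) = 17.1464

17.1464


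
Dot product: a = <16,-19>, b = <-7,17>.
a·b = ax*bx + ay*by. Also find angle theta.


a·b = 16*(-7) - 19*17 = -112 - 323 = -435
|a| = sqrt(256+361) = 24.8395
|b| = sqrt(49+289) = 18.3848
cos(theta) = -435/(sqrt(617)*sqrt(338)) = -435/sqrt(208546) = -0.952551
theta = arccos(-435/sqrt(208546)) = 162.2792 degrees

a·b = -435, theta = 162.2792 deg


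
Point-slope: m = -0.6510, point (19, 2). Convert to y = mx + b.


y - 2 = -0.6510(x - 19)
y = -0.6510x + 2 + 0.6510*19
y = -0.6510x + 14.3690

y = -0.6510x + 14.3690


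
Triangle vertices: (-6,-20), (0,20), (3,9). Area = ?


-6*(20-9) = -66
0*(9+ 20) = 0
3*(-20-20) = -120
sum = -186
Area = |-186|/2 = 93.0000

93.0000 sq units


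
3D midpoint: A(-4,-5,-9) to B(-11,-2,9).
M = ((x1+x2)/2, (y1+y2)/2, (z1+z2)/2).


Mx = (-4- 11)/2 = -7.5000
My = (-5- 2)/2 = -3.5000
Mz = (-9+9)/2 = 0

M = (-7.5000, -3.5000, 0)


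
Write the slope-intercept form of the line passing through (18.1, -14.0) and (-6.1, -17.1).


m = (-3.1)/(-24.2) = 0.1281
b = y1 - m*x1 = -14.0 - (-3.1*18.1)/(-24.2) = -14.0 - 2.3186 = -16.3186

y = 0.1281x - 16.3186


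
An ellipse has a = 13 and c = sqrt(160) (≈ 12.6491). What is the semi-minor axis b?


b^2 = 13^2 - (sqrt(160))^2 = 169 - 160 = 9
b = sqrt(9) = 3

b = 3


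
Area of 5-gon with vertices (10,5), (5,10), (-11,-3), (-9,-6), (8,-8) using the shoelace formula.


sum(xi*y_{i+1}) = 10*10 + 5*(-3) - 11*(-6) - 9*(-8) + 8*5 = 263
sum(yi*x_{i+1}) = 5*5 + 10*(-11) - 3*(-9) - 6*8 - 8*10 = -186
Area = |263 + 186|/2 = 449/2 = 224.5000

224.5000 sq units


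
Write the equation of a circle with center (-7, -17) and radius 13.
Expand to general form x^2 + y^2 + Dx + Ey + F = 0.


(x+ 7)^2 + (y+ 17)^2 = 13^2
D = -2h = 14, E = -2k = 34
F = h^2+k^2-r^2 = 49+289-169 = 169

x^2 + y^2 + 14x + 34y + 169 = 0


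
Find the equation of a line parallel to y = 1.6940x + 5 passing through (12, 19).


Parallel lines have equal slopes.
m2 = 1.6940
b2 = 19 - 1.6940*12 = -1.3280

y = 1.6940x - 1.3280


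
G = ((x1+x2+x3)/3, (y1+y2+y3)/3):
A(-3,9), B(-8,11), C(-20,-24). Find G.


Gx = (-3- 8- 20)/3 = -31/3 = -10.3333
Gy = (9+11- 24)/3 = -4/3 = -1.3333

G = (-10.3333, -1.3333)


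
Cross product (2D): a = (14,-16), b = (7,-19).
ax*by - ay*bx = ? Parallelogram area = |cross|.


cross = 14*(-19) + 16*7 = -266 + 112 = -154
Parallelogram area = |-154| = 154

cross = -154, parallelogram area = 154


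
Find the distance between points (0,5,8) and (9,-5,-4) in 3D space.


dx=9, dy=-10, dz=-12
d = sqrt(81+100+144) = sqrt(325) = 18.0278

18.0278


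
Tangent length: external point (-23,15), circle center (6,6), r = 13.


d = sqrt((-23-6)^2 + (15-6)^2) = sqrt(841+81) = 30.3645
L = sqrt(922.0000 - 169) = sqrt(753.0000) = 27.4408

27.4408


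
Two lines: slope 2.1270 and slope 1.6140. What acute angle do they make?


m1-m2 = 0.513
1+m1*m2 = 4.432978
tan(theta) = |0.513/4.432978| = 0.115724
theta = arctan(|0.513/4.432978|) = 6.6011 degrees (acute angle)

6.6011 degrees


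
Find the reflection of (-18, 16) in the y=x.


Reflection rule for y=x: (y, x)
(-18, 16) -> (16, -18)

(16, -18)


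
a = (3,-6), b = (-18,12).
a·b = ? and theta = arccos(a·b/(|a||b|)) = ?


a·b = 3*(-18) - 6*12 = -54 - 72 = -126
|a| = sqrt(9+36) = 6.7082
|b| = sqrt(324+144) = 21.6333
cos(theta) = -126/(sqrt(45)*sqrt(468)) = -126/sqrt(21060) = -0.868243
theta = arccos(-126/sqrt(21060)) = 150.2551 degrees

a·b = -126, theta = 150.2551 deg


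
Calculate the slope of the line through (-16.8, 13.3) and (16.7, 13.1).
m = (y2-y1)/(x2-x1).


dy = 13.1 - 13.3 = -0.2
dx = 16.7 + 16.8 = 33.5
m = -0.2/33.5 = -0.0060

m = -0.0060


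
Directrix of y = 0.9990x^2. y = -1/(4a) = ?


a = 0.9990
1/(4a) = 0.2503
directrix: y = -0.2503 = -0.2503

y = -0.2503


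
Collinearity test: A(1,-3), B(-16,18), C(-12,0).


1*(18-0) - 16*(0+ 3) - 12*(-3-18)
= 18 - 48 + 252 = 222

No, not collinear (determinant = 222)


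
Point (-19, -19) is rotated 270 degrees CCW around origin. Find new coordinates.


cos(270) = 0, sin(270) = -1
x' = -19*0 + 19*(-1) = -19
y' = -19*(-1) - 19*0 = 19

(-19, 19)


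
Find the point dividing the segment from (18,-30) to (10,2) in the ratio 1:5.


Px = (1*10 + 5*18)/6 = 100/6 = 16.6667
Py = (1*2 + 5*(-30))/6 = -148/6 = -24.6667

P = (16.6667, -24.6667)


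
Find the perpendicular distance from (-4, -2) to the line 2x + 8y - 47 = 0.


|2*(-4) + 8*(-2) - 47| = |-71| = 71
sqrt(4 + 64) = sqrt(68) = 8.2462
d = 71/sqrt(68) = 8.6100

8.6100


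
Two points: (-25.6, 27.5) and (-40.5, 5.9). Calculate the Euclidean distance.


dx = -40.5 + 25.6 = -14.9
dy = 5.9 - 27.5 = -21.6
d = sqrt(222.01 + 466.56) = sqrt(688.57) = 26.2406

26.2406


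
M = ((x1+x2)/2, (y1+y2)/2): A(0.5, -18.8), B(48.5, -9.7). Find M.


Mx = (0.5 + 48.5)/2 = 49.0/2 = 24.5000
My = (-18.8 - 9.7)/2 = -28.5/2 = -14.2500

(24.5000, -14.2500)


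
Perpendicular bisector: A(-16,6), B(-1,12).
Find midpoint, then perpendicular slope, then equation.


Midpoint = (-8.5, 9)
Slope of AB = dy/dx = 6/15 = 0.4000
Perp slope = -dx/dy = -15/6 = -2.5000
b = My - (perp slope)*Mx = 9 + (15*(-8.5))/6 = 9 - 21.2500 = -12.2500

y = -2.5000x - 12.2500


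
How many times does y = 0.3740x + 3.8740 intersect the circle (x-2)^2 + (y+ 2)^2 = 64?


Substitute y = 0.3740x + 3.8740: (x-2)^2 + (0.3740x+3.8740+ 2)^2 = 64
Expand to Ax^2 + Bx + C = 0, where b-k = 5.874
A = 1+m^2 = 1.139876
B = 2(m(b-k) - h) = 2(0.3740*5.874 - 2) = 0.393752
C = h^2 + (b-k)^2 - r^2 = 4 + 34.503876 - 64 = -25.496124
disc = B^2-4AC = 0.1550 + 116.2497 = 116.4047
disc > 0

2 intersection points


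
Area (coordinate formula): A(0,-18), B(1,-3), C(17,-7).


0*(-3+ 7) = 0
1*(-7+ 18) = 11
17*(-18+ 3) = -255
sum = -244
Area = |-244|/2 = 122.0000

122.0000 sq units


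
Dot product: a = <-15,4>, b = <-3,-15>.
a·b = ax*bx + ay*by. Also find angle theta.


a·b = -15*(-3) + 4*(-15) = 45 - 60 = -15
|a| = sqrt(225+16) = 15.5242
|b| = sqrt(9+225) = 15.2971
cos(theta) = -15/(sqrt(241)*sqrt(234)) = -15/sqrt(56394) = -0.063165
theta = arccos(-15/sqrt(56394)) = 93.6215 degrees

a·b = -15, theta = 93.6215 deg


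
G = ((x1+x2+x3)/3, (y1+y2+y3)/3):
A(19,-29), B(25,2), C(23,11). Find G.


Gx = (19+25+23)/3 = 67/3 = 22.3333
Gy = (-29+2+11)/3 = -16/3 = -5.3333

G = (22.3333, -5.3333)


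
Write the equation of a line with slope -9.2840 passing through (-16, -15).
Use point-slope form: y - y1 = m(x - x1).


y + 15 = -9.2840(x + 16)
y = -9.2840x - 15 + 9.2840*(-16)
y = -9.2840x - 163.5440

y = -9.2840x - 163.5440


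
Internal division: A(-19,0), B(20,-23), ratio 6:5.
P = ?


Px = (6*20 + 5*(-19))/11 = 25/11 = 2.2727
Py = (6*(-23) + 5*0)/11 = -138/11 = -12.5455

P = (2.2727, -12.5455)


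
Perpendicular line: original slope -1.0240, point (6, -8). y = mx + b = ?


Perpendicular slope = -1/m1 = -1/(-1.0240) = 0.9766
b2 = y0 - m2*x0 = -8 + 6/(-1.0240) = -8 - 5.8594 = -13.8594

y = 0.9766x - 13.8594


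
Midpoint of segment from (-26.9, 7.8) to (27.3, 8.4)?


Mx = (-26.9 + 27.3)/2 = 0.4/2 = 0.2000
My = (7.8 + 8.4)/2 = 16.2/2 = 8.1000

(0.2000, 8.1000)


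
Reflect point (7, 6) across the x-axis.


Reflection rule for x-axis: (x, -y)
(7, 6) -> (7, -6)

(7, -6)


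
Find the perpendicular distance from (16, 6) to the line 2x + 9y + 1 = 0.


|2*16 + 9*6 + 1| = |87| = 87
sqrt(4 + 81) = sqrt(85) = 9.2195
d = 87/sqrt(85) = 9.4365

9.4365


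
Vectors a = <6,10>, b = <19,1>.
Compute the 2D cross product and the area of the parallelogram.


cross = 6*1 - 10*19 = 6 - 190 = -184
Parallelogram area = |-184| = 184

cross = -184, parallelogram area = 184


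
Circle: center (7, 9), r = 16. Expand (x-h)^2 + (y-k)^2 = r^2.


(x-7)^2 + (y-9)^2 = 16^2
D = -2h = -14, E = -2k = -18
F = h^2+k^2-r^2 = 49+81-256 = -126

x^2 + y^2 - 14x - 18y - 126 = 0


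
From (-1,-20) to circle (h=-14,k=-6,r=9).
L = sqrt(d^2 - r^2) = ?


d = sqrt((-1+ 14)^2 + (-20+ 6)^2) = sqrt(169+196) = 19.1050
L = sqrt(365.0000 - 81) = sqrt(284.0000) = 16.8523

16.8523


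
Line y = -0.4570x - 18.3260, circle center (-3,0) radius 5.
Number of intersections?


Substitute y = -0.4570x - 18.3260: (x+ 3)^2 + (-0.4570x- 18.3260-0)^2 = 25
Expand to Ax^2 + Bx + C = 0, where b-k = -18.326
A = 1+m^2 = 1.208849
B = 2(m(b-k) - h) = 2(-0.4570*(-18.326) + 3) = 22.749964
C = h^2 + (b-k)^2 - r^2 = 9 + 335.842276 - 25 = 319.842276
disc = B^2-4AC = 517.5609 - 1546.5641 = -1029.0032
disc < 0

0 intersection points


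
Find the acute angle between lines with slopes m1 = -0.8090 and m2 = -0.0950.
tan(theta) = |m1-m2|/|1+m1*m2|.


m1-m2 = -0.714
1+m1*m2 = 1.076855
tan(theta) = |-0.714/1.076855| = 0.663042
theta = arctan(|-0.714/1.076855|) = 33.5460 degrees (acute angle)

33.5460 degrees


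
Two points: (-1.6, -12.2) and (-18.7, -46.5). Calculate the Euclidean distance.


dx = -18.7 + 1.6 = -17.1
dy = -46.5 + 12.2 = -34.3
d = sqrt(292.41 + 1176.49) = sqrt(1468.9) = 38.3262

38.3262


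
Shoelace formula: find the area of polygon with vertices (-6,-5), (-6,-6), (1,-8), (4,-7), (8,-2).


sum(xi*y_{i+1}) = -6*(-6) - 6*(-8) + 1*(-7) + 4*(-2) + 8*(-5) = 29
sum(yi*x_{i+1}) = -5*(-6) - 6*1 - 8*4 - 7*8 - 2*(-6) = -52
Area = |29 + 52|/2 = 81/2 = 40.5000

40.5000 sq units


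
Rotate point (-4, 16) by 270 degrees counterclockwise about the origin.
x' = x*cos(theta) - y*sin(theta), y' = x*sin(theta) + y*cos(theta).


cos(270) = 0, sin(270) = -1
x' = -4*0 - 16*(-1) = 16
y' = -4*(-1) + 16*0 = 4

(16, 4)


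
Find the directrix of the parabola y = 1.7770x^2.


a = 1.7770
1/(4a) = 0.1407
directrix: y = -0.1407 = -0.1407

y = -0.1407


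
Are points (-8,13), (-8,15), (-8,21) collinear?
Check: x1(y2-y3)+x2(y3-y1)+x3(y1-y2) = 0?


-8*(15-21) - 8*(21-13) - 8*(13-15)
= 48 - 64 + 16 = 0

Yes, collinear (determinant = 0)


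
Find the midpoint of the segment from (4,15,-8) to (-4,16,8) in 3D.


Mx = (4- 4)/2 = 0
My = (15+16)/2 = 15.5000
Mz = (-8+8)/2 = 0

M = (0, 15.5000, 0)


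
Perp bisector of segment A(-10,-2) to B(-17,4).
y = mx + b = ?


Midpoint = (-13.5, 1)
Slope of AB = dy/dx = 6/(-7) = -0.8571
Perp slope = -dx/dy = 7/6 = 1.1667
b = My - (perp slope)*Mx = 1 + (-7*(-13.5))/6 = 1 + 15.7500 = 16.7500

y = 1.1667x + 16.7500


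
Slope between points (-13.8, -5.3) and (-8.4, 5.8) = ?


dy = 5.8 + 5.3 = 11.1
dx = -8.4 + 13.8 = 5.4
m = 11.1/5.4 = 2.0556

m = 2.0556


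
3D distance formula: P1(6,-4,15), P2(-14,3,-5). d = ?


dx=-20, dy=7, dz=-20
d = sqrt(400+49+400) = sqrt(849) = 29.1376

29.1376
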